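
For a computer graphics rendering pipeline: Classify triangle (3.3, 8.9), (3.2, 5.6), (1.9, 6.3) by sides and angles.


Side lengths squared: AB^2=10.9, BC^2=2.18, CA^2=8.72
Sorted: [2.18, 8.72, 10.9]
By sides: Scalene, By angles: Right

Scalene, Right


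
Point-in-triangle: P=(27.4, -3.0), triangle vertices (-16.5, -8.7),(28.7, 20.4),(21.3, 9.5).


Cross products: AB x AP = -1019.85, BC x BP = 158.99, CA x CP = 583.52
All same sign? no

No, outside


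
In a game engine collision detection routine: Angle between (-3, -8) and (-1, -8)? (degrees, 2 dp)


u.v = 67, |u| = sqrt(73) = 8.544, |v| = sqrt(65) = 8.0623
cos(theta) = u.v/(|u||v|) = 67/sqrt(4745) = 0.97265
theta = acos(0.97265) = 13.43 degrees

13.43 degrees


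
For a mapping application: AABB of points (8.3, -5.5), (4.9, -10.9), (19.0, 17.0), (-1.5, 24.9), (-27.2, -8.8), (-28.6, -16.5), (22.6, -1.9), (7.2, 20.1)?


x range: [-28.6, 22.6]
y range: [-16.5, 24.9]
Bounding box: (-28.6,-16.5) to (22.6,24.9)

(-28.6,-16.5) to (22.6,24.9)


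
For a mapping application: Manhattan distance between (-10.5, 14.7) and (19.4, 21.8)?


|(-10.5)-19.4| + |14.7-21.8| = 29.9 + 7.1 = 37

37


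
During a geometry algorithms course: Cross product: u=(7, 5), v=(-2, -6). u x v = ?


u x v = u_x*v_y - u_y*v_x = 7*(-6) - 5*(-2)
= (-42) - (-10) = -32

-32


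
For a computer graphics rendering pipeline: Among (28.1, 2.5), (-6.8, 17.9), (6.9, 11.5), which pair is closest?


d(P0,P1) = 38.1467, d(P0,P2) = 23.0313, d(P1,P2) = 15.1212
Closest: P1 and P2

Closest pair: (-6.8, 17.9) and (6.9, 11.5), distance = 15.1212


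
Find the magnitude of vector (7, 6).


|u| = sqrt(7^2 + 6^2) = sqrt(85) = 9.2195

9.2195


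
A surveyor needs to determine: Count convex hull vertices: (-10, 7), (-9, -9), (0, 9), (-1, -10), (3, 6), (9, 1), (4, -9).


Convex hull vertices (CCW): (-10, 7), (-9, -9), (-1, -10), (4, -9), (9, 1), (0, 9)
Count = 6

6


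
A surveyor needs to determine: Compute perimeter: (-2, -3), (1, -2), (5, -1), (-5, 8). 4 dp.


Sides: (-2, -3)->(1, -2): sqrt(10) = 3.162278, (1, -2)->(5, -1): sqrt(17) = 4.123106, (5, -1)->(-5, 8): sqrt(181) = 13.453624, (-5, 8)->(-2, -3): sqrt(130) = 11.401754
Sum = 32.140762
Perimeter = 32.1408

32.1408


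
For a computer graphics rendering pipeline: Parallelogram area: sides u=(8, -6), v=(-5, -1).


|u x v| = |8*(-1) - (-6)*(-5)|
= |(-8) - 30| = 38

38


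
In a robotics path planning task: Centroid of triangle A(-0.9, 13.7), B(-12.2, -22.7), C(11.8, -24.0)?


Centroid = ((x_A+x_B+x_C)/3, (y_A+y_B+y_C)/3)
= (((-0.9)+(-12.2)+11.8)/3, (13.7+(-22.7)+(-24))/3)
= (-0.4333, -11)

(-0.4333, -11)


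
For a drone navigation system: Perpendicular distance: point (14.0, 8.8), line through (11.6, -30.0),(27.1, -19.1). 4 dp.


|cross product| = 575.24
|line direction| = sqrt(359.06) = 18.9489
Distance = 575.24/sqrt(359.06) = 30.3575

30.3575


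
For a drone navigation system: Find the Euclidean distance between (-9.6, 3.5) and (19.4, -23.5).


dx=29, dy=-27
d^2 = 29^2 + (-27)^2 = 1570
d = sqrt(1570) = 39.6232

39.6232


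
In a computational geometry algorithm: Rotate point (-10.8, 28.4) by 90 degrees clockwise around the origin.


90° CW: (x,y) -> (y, -x)
(-10.8,28.4) -> (28.4, 10.8)

(28.4, 10.8)


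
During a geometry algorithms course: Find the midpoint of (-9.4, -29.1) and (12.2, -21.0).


M = (((-9.4)+12.2)/2, ((-29.1)+(-21))/2)
= (1.4, -25.05)

(1.4, -25.05)


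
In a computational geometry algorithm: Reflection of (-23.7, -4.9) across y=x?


Reflection over y=x: (x,y) -> (y,x)
(-23.7, -4.9) -> (-4.9, -23.7)

(-4.9, -23.7)


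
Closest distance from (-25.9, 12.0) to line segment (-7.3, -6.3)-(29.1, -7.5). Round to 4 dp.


Project P onto AB: t = 0 (clamped to [0,1])
Closest point on segment: (-7.3, -6.3)
Distance: 26.0931

26.0931


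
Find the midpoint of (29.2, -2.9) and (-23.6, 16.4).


M = ((29.2+(-23.6))/2, ((-2.9)+16.4)/2)
= (2.8, 6.75)

(2.8, 6.75)


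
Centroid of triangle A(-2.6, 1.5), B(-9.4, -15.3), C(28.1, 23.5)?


Centroid = ((x_A+x_B+x_C)/3, (y_A+y_B+y_C)/3)
= (((-2.6)+(-9.4)+28.1)/3, (1.5+(-15.3)+23.5)/3)
= (5.3667, 3.2333)

(5.3667, 3.2333)


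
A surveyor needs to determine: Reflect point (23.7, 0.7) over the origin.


Reflection over origin: (x,y) -> (-x,-y)
(23.7, 0.7) -> (-23.7, -0.7)

(-23.7, -0.7)


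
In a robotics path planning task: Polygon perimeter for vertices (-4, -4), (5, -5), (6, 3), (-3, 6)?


Sides: (-4, -4)->(5, -5): sqrt(82) = 9.055385, (5, -5)->(6, 3): sqrt(65) = 8.062258, (6, 3)->(-3, 6): sqrt(90) = 9.486833, (-3, 6)->(-4, -4): sqrt(101) = 10.049876
Sum = 36.654352
Perimeter = 36.6544

36.6544


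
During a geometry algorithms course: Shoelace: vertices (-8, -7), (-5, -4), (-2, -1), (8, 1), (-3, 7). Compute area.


Shoelace sum: ((-8)*(-4) - (-5)*(-7)) + ((-5)*(-1) - (-2)*(-4)) + ((-2)*1 - 8*(-1)) + (8*7 - (-3)*1) + ((-3)*(-7) - (-8)*7)
= 136
Area = |136|/2 = 68

68


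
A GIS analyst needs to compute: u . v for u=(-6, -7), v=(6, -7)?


u . v = u_x*v_x + u_y*v_y = (-6)*6 + (-7)*(-7)
= (-36) + 49 = 13

13


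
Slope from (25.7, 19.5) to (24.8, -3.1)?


slope = (y2-y1)/(x2-x1) = ((-3.1)-19.5)/(24.8-25.7) = (-22.6)/(-0.9) = 25.1111

25.1111


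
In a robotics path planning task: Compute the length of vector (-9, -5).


|u| = sqrt((-9)^2 + (-5)^2) = sqrt(106) = 10.2956

10.2956


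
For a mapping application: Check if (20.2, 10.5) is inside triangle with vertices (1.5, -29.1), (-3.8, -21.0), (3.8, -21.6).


Cross products: AB x AP = -361.35, BC x BP = 253.8, CA x CP = 49.17
All same sign? no

No, outside


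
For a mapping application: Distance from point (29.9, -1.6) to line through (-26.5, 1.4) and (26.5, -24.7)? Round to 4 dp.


|cross product| = 1313.04
|line direction| = sqrt(3490.21) = 59.078
Distance = 1313.04/sqrt(3490.21) = 22.2255

22.2255


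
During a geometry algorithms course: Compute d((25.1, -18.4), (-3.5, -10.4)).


dx=-28.6, dy=8
d^2 = (-28.6)^2 + 8^2 = 881.96
d = sqrt(881.96) = 29.6978

29.6978


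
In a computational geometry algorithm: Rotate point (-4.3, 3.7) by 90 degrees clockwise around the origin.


90° CW: (x,y) -> (y, -x)
(-4.3,3.7) -> (3.7, 4.3)

(3.7, 4.3)


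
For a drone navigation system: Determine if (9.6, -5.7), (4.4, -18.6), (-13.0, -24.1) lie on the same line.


Cross product: (4.4-9.6)*((-24.1)-(-5.7)) - ((-18.6)-(-5.7))*((-13)-9.6)
= -195.86

No, not collinear


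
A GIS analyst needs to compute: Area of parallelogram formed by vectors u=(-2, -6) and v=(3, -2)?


|u x v| = |(-2)*(-2) - (-6)*3|
= |4 - (-18)| = 22

22


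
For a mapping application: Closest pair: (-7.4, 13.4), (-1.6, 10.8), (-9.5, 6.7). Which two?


d(P0,P1) = 6.3561, d(P0,P2) = 7.0214, d(P1,P2) = 8.9006
Closest: P0 and P1

Closest pair: (-7.4, 13.4) and (-1.6, 10.8), distance = 6.3561


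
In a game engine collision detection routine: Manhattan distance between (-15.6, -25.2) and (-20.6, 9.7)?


|(-15.6)-(-20.6)| + |(-25.2)-9.7| = 5 + 34.9 = 39.9

39.9


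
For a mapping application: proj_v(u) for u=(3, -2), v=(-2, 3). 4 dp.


u.v = -12, |v| = sqrt(13) = 3.6056
Scalar projection = u.v / |v| = -12 / sqrt(13) = -3.3282

-3.3282


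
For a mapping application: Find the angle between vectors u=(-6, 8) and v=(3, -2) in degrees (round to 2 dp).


u.v = -34, |u| = sqrt(100) = 10, |v| = sqrt(13) = 3.6056
cos(theta) = u.v/(|u||v|) = -34/sqrt(1300) = -0.94299
theta = acos(-0.94299) = 160.56 degrees

160.56 degrees


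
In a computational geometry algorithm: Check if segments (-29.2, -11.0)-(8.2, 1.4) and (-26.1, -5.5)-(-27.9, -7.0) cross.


Cross products: d1=5.25, d2=39.03, d3=167.26, d4=133.48
d1*d2 < 0 and d3*d4 < 0? no

No, they don't intersect


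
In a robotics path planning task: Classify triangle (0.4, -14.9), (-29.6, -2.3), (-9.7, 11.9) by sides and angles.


Side lengths squared: AB^2=1058.76, BC^2=597.65, CA^2=820.25
Sorted: [597.65, 820.25, 1058.76]
By sides: Scalene, By angles: Acute

Scalene, Acute


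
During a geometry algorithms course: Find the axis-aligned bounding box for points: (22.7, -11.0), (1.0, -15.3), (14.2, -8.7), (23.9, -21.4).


x range: [1, 23.9]
y range: [-21.4, -8.7]
Bounding box: (1,-21.4) to (23.9,-8.7)

(1,-21.4) to (23.9,-8.7)


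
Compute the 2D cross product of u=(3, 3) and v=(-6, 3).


u x v = u_x*v_y - u_y*v_x = 3*3 - 3*(-6)
= 9 - (-18) = 27

27


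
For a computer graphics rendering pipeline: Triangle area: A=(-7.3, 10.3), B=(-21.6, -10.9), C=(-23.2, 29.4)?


Area = |x_A(y_B-y_C) + x_B(y_C-y_A) + x_C(y_A-y_B)|/2
= |294.19 + (-412.56) + (-491.84)|/2
= 610.21/2 = 305.105

305.105


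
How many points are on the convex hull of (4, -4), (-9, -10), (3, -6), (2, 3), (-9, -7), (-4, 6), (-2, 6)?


Convex hull vertices (CCW): (-9, -10), (3, -6), (4, -4), (2, 3), (-2, 6), (-4, 6), (-9, -7)
Count = 7

7


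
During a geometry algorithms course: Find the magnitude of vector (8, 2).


|u| = sqrt(8^2 + 2^2) = sqrt(68) = 8.2462

8.2462


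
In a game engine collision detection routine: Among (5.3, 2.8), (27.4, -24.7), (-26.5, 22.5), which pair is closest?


d(P0,P1) = 35.2797, d(P0,P2) = 37.4076, d(P1,P2) = 71.6453
Closest: P0 and P1

Closest pair: (5.3, 2.8) and (27.4, -24.7), distance = 35.2797


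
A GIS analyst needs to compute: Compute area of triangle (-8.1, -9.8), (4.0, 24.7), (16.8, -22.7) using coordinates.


Area = |x_A(y_B-y_C) + x_B(y_C-y_A) + x_C(y_A-y_B)|/2
= |(-383.94) + (-51.6) + (-579.6)|/2
= 1015.14/2 = 507.57

507.57


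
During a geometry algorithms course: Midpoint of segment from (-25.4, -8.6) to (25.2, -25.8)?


M = (((-25.4)+25.2)/2, ((-8.6)+(-25.8))/2)
= (-0.1, -17.2)

(-0.1, -17.2)


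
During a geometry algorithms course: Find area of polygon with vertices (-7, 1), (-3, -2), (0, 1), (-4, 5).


Shoelace sum: ((-7)*(-2) - (-3)*1) + ((-3)*1 - 0*(-2)) + (0*5 - (-4)*1) + ((-4)*1 - (-7)*5)
= 49
Area = |49|/2 = 24.5

24.5


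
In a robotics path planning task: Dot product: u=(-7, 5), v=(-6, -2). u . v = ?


u . v = u_x*v_x + u_y*v_y = (-7)*(-6) + 5*(-2)
= 42 + (-10) = 32

32


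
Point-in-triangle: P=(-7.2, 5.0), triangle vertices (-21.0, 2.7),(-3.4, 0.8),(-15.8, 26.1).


Cross products: AB x AP = 66.7, BC x BP = 44.06, CA x CP = 310.96
All same sign? yes

Yes, inside


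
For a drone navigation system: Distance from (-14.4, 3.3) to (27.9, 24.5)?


dx=42.3, dy=21.2
d^2 = 42.3^2 + 21.2^2 = 2238.73
d = sqrt(2238.73) = 47.3152

47.3152


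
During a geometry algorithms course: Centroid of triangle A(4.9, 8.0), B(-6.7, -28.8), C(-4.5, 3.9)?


Centroid = ((x_A+x_B+x_C)/3, (y_A+y_B+y_C)/3)
= ((4.9+(-6.7)+(-4.5))/3, (8+(-28.8)+3.9)/3)
= (-2.1, -5.6333)

(-2.1, -5.6333)


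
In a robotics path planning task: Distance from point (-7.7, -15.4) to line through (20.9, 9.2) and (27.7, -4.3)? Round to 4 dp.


|cross product| = 553.38
|line direction| = sqrt(228.49) = 15.1159
Distance = 553.38/sqrt(228.49) = 36.6092

36.6092


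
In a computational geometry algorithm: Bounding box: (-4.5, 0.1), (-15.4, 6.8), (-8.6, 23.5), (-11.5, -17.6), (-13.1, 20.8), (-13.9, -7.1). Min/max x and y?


x range: [-15.4, -4.5]
y range: [-17.6, 23.5]
Bounding box: (-15.4,-17.6) to (-4.5,23.5)

(-15.4,-17.6) to (-4.5,23.5)


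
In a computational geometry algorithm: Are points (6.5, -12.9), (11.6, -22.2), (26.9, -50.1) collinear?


Cross product: (11.6-6.5)*((-50.1)-(-12.9)) - ((-22.2)-(-12.9))*(26.9-6.5)
= 0

Yes, collinear


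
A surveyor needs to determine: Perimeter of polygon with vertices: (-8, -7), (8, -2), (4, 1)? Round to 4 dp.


Sides: (-8, -7)->(8, -2): sqrt(281) = 16.763055, (8, -2)->(4, 1): sqrt(25) = 5, (4, 1)->(-8, -7): sqrt(208) = 14.422205
Sum = 36.18526
Perimeter = 36.1853

36.1853


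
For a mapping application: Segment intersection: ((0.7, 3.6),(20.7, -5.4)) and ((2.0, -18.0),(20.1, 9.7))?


Cross products: d1=426.97, d2=-289.93, d3=-420.3, d4=296.6
d1*d2 < 0 and d3*d4 < 0? yes

Yes, they intersect


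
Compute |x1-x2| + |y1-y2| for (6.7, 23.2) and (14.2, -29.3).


|6.7-14.2| + |23.2-(-29.3)| = 7.5 + 52.5 = 60

60


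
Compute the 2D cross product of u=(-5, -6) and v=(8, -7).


u x v = u_x*v_y - u_y*v_x = (-5)*(-7) - (-6)*8
= 35 - (-48) = 83

83


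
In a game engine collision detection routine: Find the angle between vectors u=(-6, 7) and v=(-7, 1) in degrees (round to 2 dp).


u.v = 49, |u| = sqrt(85) = 9.2195, |v| = sqrt(50) = 7.0711
cos(theta) = u.v/(|u||v|) = 49/sqrt(4250) = 0.751626
theta = acos(0.751626) = 41.27 degrees

41.27 degrees


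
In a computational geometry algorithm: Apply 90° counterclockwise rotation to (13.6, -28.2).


90° CCW: (x,y) -> (-y, x)
(13.6,-28.2) -> (28.2, 13.6)

(28.2, 13.6)


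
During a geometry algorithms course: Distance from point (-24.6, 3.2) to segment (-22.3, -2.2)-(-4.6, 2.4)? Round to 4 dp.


Project P onto AB: t = 0 (clamped to [0,1])
Closest point on segment: (-22.3, -2.2)
Distance: 5.8694

5.8694


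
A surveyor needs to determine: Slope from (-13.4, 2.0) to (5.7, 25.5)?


slope = (y2-y1)/(x2-x1) = (25.5-2)/(5.7-(-13.4)) = 23.5/19.1 = 1.2304

1.2304


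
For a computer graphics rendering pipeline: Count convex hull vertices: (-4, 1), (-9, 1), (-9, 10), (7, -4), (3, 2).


Convex hull vertices (CCW): (-9, 1), (7, -4), (3, 2), (-9, 10)
Count = 4

4


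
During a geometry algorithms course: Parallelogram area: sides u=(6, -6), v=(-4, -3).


|u x v| = |6*(-3) - (-6)*(-4)|
= |(-18) - 24| = 42

42


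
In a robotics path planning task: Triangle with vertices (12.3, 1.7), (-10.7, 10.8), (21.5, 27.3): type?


Side lengths squared: AB^2=611.81, BC^2=1309.09, CA^2=740
Sorted: [611.81, 740, 1309.09]
By sides: Scalene, By angles: Acute

Scalene, Acute


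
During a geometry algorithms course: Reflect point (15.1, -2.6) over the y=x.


Reflection over y=x: (x,y) -> (y,x)
(15.1, -2.6) -> (-2.6, 15.1)

(-2.6, 15.1)


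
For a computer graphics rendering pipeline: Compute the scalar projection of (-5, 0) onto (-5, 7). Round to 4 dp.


u.v = 25, |v| = sqrt(74) = 8.6023
Scalar projection = u.v / |v| = 25 / sqrt(74) = 2.9062

2.9062


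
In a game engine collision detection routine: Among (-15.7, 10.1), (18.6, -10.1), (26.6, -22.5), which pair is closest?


d(P0,P1) = 39.8062, d(P0,P2) = 53.4046, d(P1,P2) = 14.7567
Closest: P1 and P2

Closest pair: (18.6, -10.1) and (26.6, -22.5), distance = 14.7567


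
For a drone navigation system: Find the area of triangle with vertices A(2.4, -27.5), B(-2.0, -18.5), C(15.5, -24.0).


Area = |x_A(y_B-y_C) + x_B(y_C-y_A) + x_C(y_A-y_B)|/2
= |13.2 + (-7) + (-139.5)|/2
= 133.3/2 = 66.65

66.65


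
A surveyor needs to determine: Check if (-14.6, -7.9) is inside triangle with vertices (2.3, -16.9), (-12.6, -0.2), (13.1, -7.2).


Cross products: AB x AP = 148.13, BC x BP = -211.89, CA x CP = -261.13
All same sign? no

No, outside


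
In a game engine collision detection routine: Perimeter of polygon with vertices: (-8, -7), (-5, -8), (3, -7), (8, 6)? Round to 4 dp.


Sides: (-8, -7)->(-5, -8): sqrt(10) = 3.162278, (-5, -8)->(3, -7): sqrt(65) = 8.062258, (3, -7)->(8, 6): sqrt(194) = 13.928388, (8, 6)->(-8, -7): sqrt(425) = 20.615528
Sum = 45.768452
Perimeter = 45.7685

45.7685


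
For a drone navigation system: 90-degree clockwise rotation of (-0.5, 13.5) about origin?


90° CW: (x,y) -> (y, -x)
(-0.5,13.5) -> (13.5, 0.5)

(13.5, 0.5)


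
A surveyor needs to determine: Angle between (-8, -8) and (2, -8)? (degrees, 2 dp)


u.v = 48, |u| = sqrt(128) = 11.3137, |v| = sqrt(68) = 8.2462
cos(theta) = u.v/(|u||v|) = 48/sqrt(8704) = 0.514496
theta = acos(0.514496) = 59.04 degrees

59.04 degrees


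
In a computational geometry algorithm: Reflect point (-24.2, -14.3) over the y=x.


Reflection over y=x: (x,y) -> (y,x)
(-24.2, -14.3) -> (-14.3, -24.2)

(-14.3, -24.2)


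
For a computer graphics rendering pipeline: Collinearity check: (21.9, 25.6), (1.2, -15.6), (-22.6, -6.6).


Cross product: (1.2-21.9)*((-6.6)-25.6) - ((-15.6)-25.6)*((-22.6)-21.9)
= -1166.86

No, not collinear


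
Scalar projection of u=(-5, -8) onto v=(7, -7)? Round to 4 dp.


u.v = 21, |v| = sqrt(98) = 9.8995
Scalar projection = u.v / |v| = 21 / sqrt(98) = 2.1213

2.1213


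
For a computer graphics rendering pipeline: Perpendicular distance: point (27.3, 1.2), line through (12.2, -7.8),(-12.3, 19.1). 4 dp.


|cross product| = 626.69
|line direction| = sqrt(1323.86) = 36.3849
Distance = 626.69/sqrt(1323.86) = 17.2239

17.2239


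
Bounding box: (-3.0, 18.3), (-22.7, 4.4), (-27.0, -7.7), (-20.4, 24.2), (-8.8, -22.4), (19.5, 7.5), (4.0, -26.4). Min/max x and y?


x range: [-27, 19.5]
y range: [-26.4, 24.2]
Bounding box: (-27,-26.4) to (19.5,24.2)

(-27,-26.4) to (19.5,24.2)


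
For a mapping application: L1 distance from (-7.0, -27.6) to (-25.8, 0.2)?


|(-7)-(-25.8)| + |(-27.6)-0.2| = 18.8 + 27.8 = 46.6

46.6


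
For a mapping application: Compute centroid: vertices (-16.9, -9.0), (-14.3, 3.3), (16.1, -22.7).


Centroid = ((x_A+x_B+x_C)/3, (y_A+y_B+y_C)/3)
= (((-16.9)+(-14.3)+16.1)/3, ((-9)+3.3+(-22.7))/3)
= (-5.0333, -9.4667)

(-5.0333, -9.4667)


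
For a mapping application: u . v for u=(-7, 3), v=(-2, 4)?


u . v = u_x*v_x + u_y*v_y = (-7)*(-2) + 3*4
= 14 + 12 = 26

26


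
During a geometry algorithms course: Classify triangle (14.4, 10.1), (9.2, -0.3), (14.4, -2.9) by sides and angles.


Side lengths squared: AB^2=135.2, BC^2=33.8, CA^2=169
Sorted: [33.8, 135.2, 169]
By sides: Scalene, By angles: Right

Scalene, Right


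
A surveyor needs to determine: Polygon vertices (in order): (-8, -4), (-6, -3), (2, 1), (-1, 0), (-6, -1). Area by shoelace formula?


Shoelace sum: ((-8)*(-3) - (-6)*(-4)) + ((-6)*1 - 2*(-3)) + (2*0 - (-1)*1) + ((-1)*(-1) - (-6)*0) + ((-6)*(-4) - (-8)*(-1))
= 18
Area = |18|/2 = 9

9


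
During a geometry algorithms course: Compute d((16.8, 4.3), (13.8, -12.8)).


dx=-3, dy=-17.1
d^2 = (-3)^2 + (-17.1)^2 = 301.41
d = sqrt(301.41) = 17.3612

17.3612


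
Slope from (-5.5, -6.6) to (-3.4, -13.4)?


slope = (y2-y1)/(x2-x1) = ((-13.4)-(-6.6))/((-3.4)-(-5.5)) = (-6.8)/2.1 = -3.2381

-3.2381


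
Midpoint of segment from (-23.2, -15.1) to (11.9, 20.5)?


M = (((-23.2)+11.9)/2, ((-15.1)+20.5)/2)
= (-5.65, 2.7)

(-5.65, 2.7)


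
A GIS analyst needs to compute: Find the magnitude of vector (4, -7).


|u| = sqrt(4^2 + (-7)^2) = sqrt(65) = 8.0623

8.0623


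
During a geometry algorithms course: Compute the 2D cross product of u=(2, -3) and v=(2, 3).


u x v = u_x*v_y - u_y*v_x = 2*3 - (-3)*2
= 6 - (-6) = 12

12


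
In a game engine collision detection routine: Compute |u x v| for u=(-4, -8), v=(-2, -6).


|u x v| = |(-4)*(-6) - (-8)*(-2)|
= |24 - 16| = 8

8


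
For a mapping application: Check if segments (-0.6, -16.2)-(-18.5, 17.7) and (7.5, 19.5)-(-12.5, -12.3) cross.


Cross products: d1=456.42, d2=-790.8, d3=-913.62, d4=333.6
d1*d2 < 0 and d3*d4 < 0? yes

Yes, they intersect


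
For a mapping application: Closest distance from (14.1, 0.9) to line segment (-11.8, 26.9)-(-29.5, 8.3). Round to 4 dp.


Project P onto AB: t = 0.0382 (clamped to [0,1])
Closest point on segment: (-12.4758, 26.1899)
Distance: 36.6858

36.6858


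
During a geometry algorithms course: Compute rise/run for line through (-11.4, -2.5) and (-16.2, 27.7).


slope = (y2-y1)/(x2-x1) = (27.7-(-2.5))/((-16.2)-(-11.4)) = 30.2/(-4.8) = -6.2917

-6.2917


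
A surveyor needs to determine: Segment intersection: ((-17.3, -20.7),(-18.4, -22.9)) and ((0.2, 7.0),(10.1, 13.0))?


Cross products: d1=-169.23, d2=-184.41, d3=8.03, d4=23.21
d1*d2 < 0 and d3*d4 < 0? no

No, they don't intersect


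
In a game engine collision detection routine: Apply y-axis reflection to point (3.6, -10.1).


Reflection over y-axis: (x,y) -> (-x,y)
(3.6, -10.1) -> (-3.6, -10.1)

(-3.6, -10.1)


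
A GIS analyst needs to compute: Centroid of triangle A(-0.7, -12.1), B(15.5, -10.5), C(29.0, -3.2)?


Centroid = ((x_A+x_B+x_C)/3, (y_A+y_B+y_C)/3)
= (((-0.7)+15.5+29)/3, ((-12.1)+(-10.5)+(-3.2))/3)
= (14.6, -8.6)

(14.6, -8.6)


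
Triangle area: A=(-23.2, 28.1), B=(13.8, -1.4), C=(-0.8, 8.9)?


Area = |x_A(y_B-y_C) + x_B(y_C-y_A) + x_C(y_A-y_B)|/2
= |238.96 + (-264.96) + (-23.6)|/2
= 49.6/2 = 24.8

24.8


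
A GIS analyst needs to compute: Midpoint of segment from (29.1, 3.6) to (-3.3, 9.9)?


M = ((29.1+(-3.3))/2, (3.6+9.9)/2)
= (12.9, 6.75)

(12.9, 6.75)


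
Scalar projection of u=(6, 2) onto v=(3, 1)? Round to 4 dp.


u.v = 20, |v| = sqrt(10) = 3.1623
Scalar projection = u.v / |v| = 20 / sqrt(10) = 6.3246

6.3246


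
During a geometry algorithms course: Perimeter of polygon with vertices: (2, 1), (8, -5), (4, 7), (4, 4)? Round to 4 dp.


Sides: (2, 1)->(8, -5): sqrt(72) = 8.485281, (8, -5)->(4, 7): sqrt(160) = 12.649111, (4, 7)->(4, 4): sqrt(9) = 3, (4, 4)->(2, 1): sqrt(13) = 3.605551
Sum = 27.739943
Perimeter = 27.7399

27.7399


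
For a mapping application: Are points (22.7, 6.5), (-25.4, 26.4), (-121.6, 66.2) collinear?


Cross product: ((-25.4)-22.7)*(66.2-6.5) - (26.4-6.5)*((-121.6)-22.7)
= 0

Yes, collinear


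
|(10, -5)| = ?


|u| = sqrt(10^2 + (-5)^2) = sqrt(125) = 11.1803

11.1803


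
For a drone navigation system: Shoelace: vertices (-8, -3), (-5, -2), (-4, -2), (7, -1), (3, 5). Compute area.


Shoelace sum: ((-8)*(-2) - (-5)*(-3)) + ((-5)*(-2) - (-4)*(-2)) + ((-4)*(-1) - 7*(-2)) + (7*5 - 3*(-1)) + (3*(-3) - (-8)*5)
= 90
Area = |90|/2 = 45

45


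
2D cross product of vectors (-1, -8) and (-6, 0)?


u x v = u_x*v_y - u_y*v_x = (-1)*0 - (-8)*(-6)
= 0 - 48 = -48

-48


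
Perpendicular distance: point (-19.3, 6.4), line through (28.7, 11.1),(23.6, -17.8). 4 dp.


|cross product| = 1363.23
|line direction| = sqrt(861.22) = 29.3466
Distance = 1363.23/sqrt(861.22) = 46.4528

46.4528


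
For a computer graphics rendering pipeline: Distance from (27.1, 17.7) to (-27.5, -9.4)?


dx=-54.6, dy=-27.1
d^2 = (-54.6)^2 + (-27.1)^2 = 3715.57
d = sqrt(3715.57) = 60.9555

60.9555


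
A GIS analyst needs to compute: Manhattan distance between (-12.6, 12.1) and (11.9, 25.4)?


|(-12.6)-11.9| + |12.1-25.4| = 24.5 + 13.3 = 37.8

37.8


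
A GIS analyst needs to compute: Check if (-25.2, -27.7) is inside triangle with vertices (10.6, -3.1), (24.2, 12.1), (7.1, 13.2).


Cross products: AB x AP = 209.6, BC x BP = 734.92, CA x CP = -669.64
All same sign? no

No, outside


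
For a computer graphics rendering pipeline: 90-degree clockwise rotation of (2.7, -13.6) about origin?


90° CW: (x,y) -> (y, -x)
(2.7,-13.6) -> (-13.6, -2.7)

(-13.6, -2.7)


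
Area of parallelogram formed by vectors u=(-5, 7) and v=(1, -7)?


|u x v| = |(-5)*(-7) - 7*1|
= |35 - 7| = 28

28


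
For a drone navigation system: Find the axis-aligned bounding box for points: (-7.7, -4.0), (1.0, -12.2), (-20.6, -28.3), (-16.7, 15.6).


x range: [-20.6, 1]
y range: [-28.3, 15.6]
Bounding box: (-20.6,-28.3) to (1,15.6)

(-20.6,-28.3) to (1,15.6)


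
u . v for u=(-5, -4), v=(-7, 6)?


u . v = u_x*v_x + u_y*v_y = (-5)*(-7) + (-4)*6
= 35 + (-24) = 11

11


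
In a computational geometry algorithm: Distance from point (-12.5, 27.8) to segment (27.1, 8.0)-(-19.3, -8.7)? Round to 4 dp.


Project P onto AB: t = 0.6196 (clamped to [0,1])
Closest point on segment: (-1.6495, -2.3474)
Distance: 32.0405

32.0405


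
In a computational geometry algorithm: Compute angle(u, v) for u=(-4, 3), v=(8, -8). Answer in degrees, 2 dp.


u.v = -56, |u| = sqrt(25) = 5, |v| = sqrt(128) = 11.3137
cos(theta) = u.v/(|u||v|) = -56/sqrt(3200) = -0.989949
theta = acos(-0.989949) = 171.87 degrees

171.87 degrees


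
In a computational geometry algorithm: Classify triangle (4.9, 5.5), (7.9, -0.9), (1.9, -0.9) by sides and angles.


Side lengths squared: AB^2=49.96, BC^2=36, CA^2=49.96
Sorted: [36, 49.96, 49.96]
By sides: Isosceles, By angles: Acute

Isosceles, Acute


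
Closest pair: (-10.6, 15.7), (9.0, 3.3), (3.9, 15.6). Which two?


d(P0,P1) = 23.1931, d(P0,P2) = 14.5003, d(P1,P2) = 13.3154
Closest: P1 and P2

Closest pair: (9.0, 3.3) and (3.9, 15.6), distance = 13.3154


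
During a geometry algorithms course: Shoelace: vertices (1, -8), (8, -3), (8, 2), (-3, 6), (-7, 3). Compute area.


Shoelace sum: (1*(-3) - 8*(-8)) + (8*2 - 8*(-3)) + (8*6 - (-3)*2) + ((-3)*3 - (-7)*6) + ((-7)*(-8) - 1*3)
= 241
Area = |241|/2 = 120.5

120.5


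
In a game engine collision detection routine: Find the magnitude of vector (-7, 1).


|u| = sqrt((-7)^2 + 1^2) = sqrt(50) = 7.0711

7.0711


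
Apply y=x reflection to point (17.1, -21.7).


Reflection over y=x: (x,y) -> (y,x)
(17.1, -21.7) -> (-21.7, 17.1)

(-21.7, 17.1)


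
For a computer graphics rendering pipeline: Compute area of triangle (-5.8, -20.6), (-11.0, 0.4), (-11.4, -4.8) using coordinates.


Area = |x_A(y_B-y_C) + x_B(y_C-y_A) + x_C(y_A-y_B)|/2
= |(-30.16) + (-173.8) + 239.4|/2
= 35.44/2 = 17.72

17.72


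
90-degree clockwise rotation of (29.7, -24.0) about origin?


90° CW: (x,y) -> (y, -x)
(29.7,-24) -> (-24, -29.7)

(-24, -29.7)


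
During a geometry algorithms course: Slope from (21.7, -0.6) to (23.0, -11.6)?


slope = (y2-y1)/(x2-x1) = ((-11.6)-(-0.6))/(23-21.7) = (-11)/1.3 = -8.4615

-8.4615


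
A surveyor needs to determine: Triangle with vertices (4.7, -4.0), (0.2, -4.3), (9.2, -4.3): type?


Side lengths squared: AB^2=20.34, BC^2=81, CA^2=20.34
Sorted: [20.34, 20.34, 81]
By sides: Isosceles, By angles: Obtuse

Isosceles, Obtuse


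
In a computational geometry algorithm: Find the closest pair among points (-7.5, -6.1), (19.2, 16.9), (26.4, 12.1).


d(P0,P1) = 35.2405, d(P0,P2) = 38.4766, d(P1,P2) = 8.6533
Closest: P1 and P2

Closest pair: (19.2, 16.9) and (26.4, 12.1), distance = 8.6533


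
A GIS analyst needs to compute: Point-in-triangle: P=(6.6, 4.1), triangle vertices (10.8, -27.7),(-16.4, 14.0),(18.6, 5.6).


Cross products: AB x AP = -689.82, BC x BP = -153.3, CA x CP = -387.9
All same sign? yes

Yes, inside


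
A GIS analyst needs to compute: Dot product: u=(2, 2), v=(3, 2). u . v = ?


u . v = u_x*v_x + u_y*v_y = 2*3 + 2*2
= 6 + 4 = 10

10


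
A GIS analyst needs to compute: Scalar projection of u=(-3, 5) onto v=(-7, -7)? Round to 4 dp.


u.v = -14, |v| = sqrt(98) = 9.8995
Scalar projection = u.v / |v| = -14 / sqrt(98) = -1.4142

-1.4142


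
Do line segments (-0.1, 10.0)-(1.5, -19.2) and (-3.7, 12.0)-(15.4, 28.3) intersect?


Cross products: d1=-96.88, d2=-680.68, d3=-101.92, d4=481.88
d1*d2 < 0 and d3*d4 < 0? no

No, they don't intersect


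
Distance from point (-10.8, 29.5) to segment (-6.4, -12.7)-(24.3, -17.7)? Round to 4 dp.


Project P onto AB: t = 0 (clamped to [0,1])
Closest point on segment: (-6.4, -12.7)
Distance: 42.4288

42.4288


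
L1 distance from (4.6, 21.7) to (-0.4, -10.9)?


|4.6-(-0.4)| + |21.7-(-10.9)| = 5 + 32.6 = 37.6

37.6


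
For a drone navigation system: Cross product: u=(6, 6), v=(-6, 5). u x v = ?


u x v = u_x*v_y - u_y*v_x = 6*5 - 6*(-6)
= 30 - (-36) = 66

66


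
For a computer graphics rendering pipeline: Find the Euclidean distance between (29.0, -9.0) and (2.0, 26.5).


dx=-27, dy=35.5
d^2 = (-27)^2 + 35.5^2 = 1989.25
d = sqrt(1989.25) = 44.601

44.601


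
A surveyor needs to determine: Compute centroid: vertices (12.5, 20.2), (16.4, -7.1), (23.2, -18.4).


Centroid = ((x_A+x_B+x_C)/3, (y_A+y_B+y_C)/3)
= ((12.5+16.4+23.2)/3, (20.2+(-7.1)+(-18.4))/3)
= (17.3667, -1.7667)

(17.3667, -1.7667)


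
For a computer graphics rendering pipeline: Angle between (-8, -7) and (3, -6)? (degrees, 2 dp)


u.v = 18, |u| = sqrt(113) = 10.6301, |v| = sqrt(45) = 6.7082
cos(theta) = u.v/(|u||v|) = 18/sqrt(5085) = 0.252422
theta = acos(0.252422) = 75.38 degrees

75.38 degrees


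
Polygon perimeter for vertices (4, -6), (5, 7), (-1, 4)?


Sides: (4, -6)->(5, 7): sqrt(170) = 13.038405, (5, 7)->(-1, 4): sqrt(45) = 6.708204, (-1, 4)->(4, -6): sqrt(125) = 11.18034
Sum = 30.926949
Perimeter = 30.9269

30.9269


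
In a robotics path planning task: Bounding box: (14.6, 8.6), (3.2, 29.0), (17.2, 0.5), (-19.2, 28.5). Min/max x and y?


x range: [-19.2, 17.2]
y range: [0.5, 29]
Bounding box: (-19.2,0.5) to (17.2,29)

(-19.2,0.5) to (17.2,29)


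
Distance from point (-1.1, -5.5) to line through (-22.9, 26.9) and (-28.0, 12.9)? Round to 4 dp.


|cross product| = 470.44
|line direction| = sqrt(222.01) = 14.9
Distance = 470.44/sqrt(222.01) = 31.5732

31.5732


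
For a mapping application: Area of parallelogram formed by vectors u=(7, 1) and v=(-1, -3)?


|u x v| = |7*(-3) - 1*(-1)|
= |(-21) - (-1)| = 20

20


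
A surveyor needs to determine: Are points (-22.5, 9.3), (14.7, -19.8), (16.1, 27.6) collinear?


Cross product: (14.7-(-22.5))*(27.6-9.3) - ((-19.8)-9.3)*(16.1-(-22.5))
= 1804.02

No, not collinear


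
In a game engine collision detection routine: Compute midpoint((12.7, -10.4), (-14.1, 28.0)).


M = ((12.7+(-14.1))/2, ((-10.4)+28)/2)
= (-0.7, 8.8)

(-0.7, 8.8)


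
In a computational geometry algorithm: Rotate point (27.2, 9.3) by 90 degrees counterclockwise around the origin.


90° CCW: (x,y) -> (-y, x)
(27.2,9.3) -> (-9.3, 27.2)

(-9.3, 27.2)


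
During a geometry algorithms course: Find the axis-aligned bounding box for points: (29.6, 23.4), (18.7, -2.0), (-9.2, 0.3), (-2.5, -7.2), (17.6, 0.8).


x range: [-9.2, 29.6]
y range: [-7.2, 23.4]
Bounding box: (-9.2,-7.2) to (29.6,23.4)

(-9.2,-7.2) to (29.6,23.4)


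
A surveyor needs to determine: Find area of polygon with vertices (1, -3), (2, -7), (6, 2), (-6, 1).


Shoelace sum: (1*(-7) - 2*(-3)) + (2*2 - 6*(-7)) + (6*1 - (-6)*2) + ((-6)*(-3) - 1*1)
= 80
Area = |80|/2 = 40

40


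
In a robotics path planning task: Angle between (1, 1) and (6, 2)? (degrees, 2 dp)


u.v = 8, |u| = sqrt(2) = 1.4142, |v| = sqrt(40) = 6.3246
cos(theta) = u.v/(|u||v|) = 8/sqrt(80) = 0.894427
theta = acos(0.894427) = 26.57 degrees

26.57 degrees


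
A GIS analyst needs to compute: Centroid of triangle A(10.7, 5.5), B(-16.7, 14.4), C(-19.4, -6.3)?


Centroid = ((x_A+x_B+x_C)/3, (y_A+y_B+y_C)/3)
= ((10.7+(-16.7)+(-19.4))/3, (5.5+14.4+(-6.3))/3)
= (-8.4667, 4.5333)

(-8.4667, 4.5333)


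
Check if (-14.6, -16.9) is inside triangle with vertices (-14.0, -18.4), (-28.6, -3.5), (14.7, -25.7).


Cross products: AB x AP = -12.96, BC x BP = -269.42, CA x CP = -38.67
All same sign? yes

Yes, inside


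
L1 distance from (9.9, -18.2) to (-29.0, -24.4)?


|9.9-(-29)| + |(-18.2)-(-24.4)| = 38.9 + 6.2 = 45.1

45.1


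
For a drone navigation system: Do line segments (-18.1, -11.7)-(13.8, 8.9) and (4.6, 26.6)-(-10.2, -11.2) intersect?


Cross products: d1=-291.22, d2=609.72, d3=754.15, d4=-146.79
d1*d2 < 0 and d3*d4 < 0? yes

Yes, they intersect


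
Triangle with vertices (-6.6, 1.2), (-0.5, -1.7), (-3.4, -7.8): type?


Side lengths squared: AB^2=45.62, BC^2=45.62, CA^2=91.24
Sorted: [45.62, 45.62, 91.24]
By sides: Isosceles, By angles: Right

Isosceles, Right


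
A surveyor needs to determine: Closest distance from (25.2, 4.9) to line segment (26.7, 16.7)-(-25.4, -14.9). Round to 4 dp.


Project P onto AB: t = 0.1215 (clamped to [0,1])
Closest point on segment: (20.3712, 12.8614)
Distance: 9.3114

9.3114


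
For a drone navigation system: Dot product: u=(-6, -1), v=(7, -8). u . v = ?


u . v = u_x*v_x + u_y*v_y = (-6)*7 + (-1)*(-8)
= (-42) + 8 = -34

-34


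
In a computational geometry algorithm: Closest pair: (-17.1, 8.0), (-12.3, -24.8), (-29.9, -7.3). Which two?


d(P0,P1) = 33.1494, d(P0,P2) = 19.9482, d(P1,P2) = 24.8195
Closest: P0 and P2

Closest pair: (-17.1, 8.0) and (-29.9, -7.3), distance = 19.9482


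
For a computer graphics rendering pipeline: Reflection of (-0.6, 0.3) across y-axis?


Reflection over y-axis: (x,y) -> (-x,y)
(-0.6, 0.3) -> (0.6, 0.3)

(0.6, 0.3)


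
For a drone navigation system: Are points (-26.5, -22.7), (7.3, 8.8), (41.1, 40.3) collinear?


Cross product: (7.3-(-26.5))*(40.3-(-22.7)) - (8.8-(-22.7))*(41.1-(-26.5))
= 0

Yes, collinear


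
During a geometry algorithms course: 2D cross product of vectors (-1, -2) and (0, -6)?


u x v = u_x*v_y - u_y*v_x = (-1)*(-6) - (-2)*0
= 6 - 0 = 6

6


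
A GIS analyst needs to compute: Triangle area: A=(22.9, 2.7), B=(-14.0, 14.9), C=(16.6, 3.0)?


Area = |x_A(y_B-y_C) + x_B(y_C-y_A) + x_C(y_A-y_B)|/2
= |272.51 + (-4.2) + (-202.52)|/2
= 65.79/2 = 32.895

32.895


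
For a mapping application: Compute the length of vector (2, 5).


|u| = sqrt(2^2 + 5^2) = sqrt(29) = 5.3852

5.3852


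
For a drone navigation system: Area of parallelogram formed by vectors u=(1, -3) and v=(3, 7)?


|u x v| = |1*7 - (-3)*3|
= |7 - (-9)| = 16

16


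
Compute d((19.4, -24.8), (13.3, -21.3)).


dx=-6.1, dy=3.5
d^2 = (-6.1)^2 + 3.5^2 = 49.46
d = sqrt(49.46) = 7.0328

7.0328


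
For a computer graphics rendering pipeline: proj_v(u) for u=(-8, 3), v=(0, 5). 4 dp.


u.v = 15, |v| = sqrt(25) = 5
Scalar projection = u.v / |v| = 15 / sqrt(25) = 3

3


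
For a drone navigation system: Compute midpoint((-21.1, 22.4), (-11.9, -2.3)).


M = (((-21.1)+(-11.9))/2, (22.4+(-2.3))/2)
= (-16.5, 10.05)

(-16.5, 10.05)


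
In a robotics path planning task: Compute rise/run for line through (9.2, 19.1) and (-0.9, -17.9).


slope = (y2-y1)/(x2-x1) = ((-17.9)-19.1)/((-0.9)-9.2) = (-37)/(-10.1) = 3.6634

3.6634


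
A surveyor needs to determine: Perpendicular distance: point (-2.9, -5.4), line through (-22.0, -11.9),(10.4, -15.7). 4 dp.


|cross product| = 283.18
|line direction| = sqrt(1064.2) = 32.6221
Distance = 283.18/sqrt(1064.2) = 8.6806

8.6806


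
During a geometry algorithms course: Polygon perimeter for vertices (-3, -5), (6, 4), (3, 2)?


Sides: (-3, -5)->(6, 4): sqrt(162) = 12.727922, (6, 4)->(3, 2): sqrt(13) = 3.605551, (3, 2)->(-3, -5): sqrt(85) = 9.219544
Sum = 25.553017
Perimeter = 25.553

25.553


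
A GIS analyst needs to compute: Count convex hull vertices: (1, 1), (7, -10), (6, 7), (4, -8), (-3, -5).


Convex hull vertices (CCW): (-3, -5), (7, -10), (6, 7), (1, 1)
Count = 4

4


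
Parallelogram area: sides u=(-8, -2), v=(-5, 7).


|u x v| = |(-8)*7 - (-2)*(-5)|
= |(-56) - 10| = 66

66


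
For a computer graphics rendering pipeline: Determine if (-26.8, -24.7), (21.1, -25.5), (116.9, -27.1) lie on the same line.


Cross product: (21.1-(-26.8))*((-27.1)-(-24.7)) - ((-25.5)-(-24.7))*(116.9-(-26.8))
= 0

Yes, collinear


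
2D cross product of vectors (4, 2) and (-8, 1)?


u x v = u_x*v_y - u_y*v_x = 4*1 - 2*(-8)
= 4 - (-16) = 20

20


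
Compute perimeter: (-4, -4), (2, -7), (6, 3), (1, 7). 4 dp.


Sides: (-4, -4)->(2, -7): sqrt(45) = 6.708204, (2, -7)->(6, 3): sqrt(116) = 10.77033, (6, 3)->(1, 7): sqrt(41) = 6.403124, (1, 7)->(-4, -4): sqrt(146) = 12.083046
Sum = 35.964704
Perimeter = 35.9647

35.9647


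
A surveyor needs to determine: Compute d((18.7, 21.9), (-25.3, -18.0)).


dx=-44, dy=-39.9
d^2 = (-44)^2 + (-39.9)^2 = 3528.01
d = sqrt(3528.01) = 59.3971

59.3971


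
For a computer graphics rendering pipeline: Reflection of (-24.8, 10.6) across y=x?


Reflection over y=x: (x,y) -> (y,x)
(-24.8, 10.6) -> (10.6, -24.8)

(10.6, -24.8)


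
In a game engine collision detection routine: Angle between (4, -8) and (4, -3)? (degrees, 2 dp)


u.v = 40, |u| = sqrt(80) = 8.9443, |v| = sqrt(25) = 5
cos(theta) = u.v/(|u||v|) = 40/sqrt(2000) = 0.894427
theta = acos(0.894427) = 26.57 degrees

26.57 degrees


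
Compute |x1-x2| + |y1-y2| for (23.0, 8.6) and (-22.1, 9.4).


|23-(-22.1)| + |8.6-9.4| = 45.1 + 0.8 = 45.9

45.9


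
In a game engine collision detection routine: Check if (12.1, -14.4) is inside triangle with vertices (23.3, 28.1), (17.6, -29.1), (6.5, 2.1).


Cross products: AB x AP = -398.39, BC x BP = 8.43, CA x CP = -422.8
All same sign? no

No, outside


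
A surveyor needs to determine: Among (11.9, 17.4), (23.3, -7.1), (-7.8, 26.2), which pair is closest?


d(P0,P1) = 27.0224, d(P0,P2) = 21.5761, d(P1,P2) = 45.5642
Closest: P0 and P2

Closest pair: (11.9, 17.4) and (-7.8, 26.2), distance = 21.5761


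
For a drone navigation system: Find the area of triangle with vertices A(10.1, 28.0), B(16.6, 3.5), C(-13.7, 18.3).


Area = |x_A(y_B-y_C) + x_B(y_C-y_A) + x_C(y_A-y_B)|/2
= |(-149.48) + (-161.02) + (-335.65)|/2
= 646.15/2 = 323.075

323.075


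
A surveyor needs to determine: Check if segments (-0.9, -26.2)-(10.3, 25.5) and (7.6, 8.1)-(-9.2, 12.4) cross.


Cross products: d1=612.79, d2=-303.93, d3=-55.29, d4=861.43
d1*d2 < 0 and d3*d4 < 0? yes

Yes, they intersect


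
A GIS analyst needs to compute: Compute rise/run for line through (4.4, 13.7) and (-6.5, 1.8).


slope = (y2-y1)/(x2-x1) = (1.8-13.7)/((-6.5)-4.4) = (-11.9)/(-10.9) = 1.0917

1.0917


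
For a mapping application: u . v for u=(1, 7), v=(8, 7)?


u . v = u_x*v_x + u_y*v_y = 1*8 + 7*7
= 8 + 49 = 57

57


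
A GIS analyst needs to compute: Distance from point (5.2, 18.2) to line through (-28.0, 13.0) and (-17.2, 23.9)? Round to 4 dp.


|cross product| = 305.72
|line direction| = sqrt(235.45) = 15.3444
Distance = 305.72/sqrt(235.45) = 19.9239

19.9239


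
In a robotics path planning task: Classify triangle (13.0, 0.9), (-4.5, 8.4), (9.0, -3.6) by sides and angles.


Side lengths squared: AB^2=362.5, BC^2=326.25, CA^2=36.25
Sorted: [36.25, 326.25, 362.5]
By sides: Scalene, By angles: Right

Scalene, Right


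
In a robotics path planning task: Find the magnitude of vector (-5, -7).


|u| = sqrt((-5)^2 + (-7)^2) = sqrt(74) = 8.6023

8.6023


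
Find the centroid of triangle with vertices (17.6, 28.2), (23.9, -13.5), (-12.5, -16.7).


Centroid = ((x_A+x_B+x_C)/3, (y_A+y_B+y_C)/3)
= ((17.6+23.9+(-12.5))/3, (28.2+(-13.5)+(-16.7))/3)
= (9.6667, -0.6667)

(9.6667, -0.6667)


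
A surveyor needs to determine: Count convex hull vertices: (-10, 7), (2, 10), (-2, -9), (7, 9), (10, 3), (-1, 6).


Convex hull vertices (CCW): (-10, 7), (-2, -9), (10, 3), (7, 9), (2, 10)
Count = 5

5


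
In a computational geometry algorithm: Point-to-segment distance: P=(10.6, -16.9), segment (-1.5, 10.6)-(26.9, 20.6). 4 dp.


Project P onto AB: t = 0.0757 (clamped to [0,1])
Closest point on segment: (0.6503, 11.3571)
Distance: 29.9577

29.9577


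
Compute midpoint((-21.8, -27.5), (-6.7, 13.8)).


M = (((-21.8)+(-6.7))/2, ((-27.5)+13.8)/2)
= (-14.25, -6.85)

(-14.25, -6.85)


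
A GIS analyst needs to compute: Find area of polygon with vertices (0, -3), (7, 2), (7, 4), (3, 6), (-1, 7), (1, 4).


Shoelace sum: (0*2 - 7*(-3)) + (7*4 - 7*2) + (7*6 - 3*4) + (3*7 - (-1)*6) + ((-1)*4 - 1*7) + (1*(-3) - 0*4)
= 78
Area = |78|/2 = 39

39


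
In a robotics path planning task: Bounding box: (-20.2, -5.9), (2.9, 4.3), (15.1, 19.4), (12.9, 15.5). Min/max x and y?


x range: [-20.2, 15.1]
y range: [-5.9, 19.4]
Bounding box: (-20.2,-5.9) to (15.1,19.4)

(-20.2,-5.9) to (15.1,19.4)


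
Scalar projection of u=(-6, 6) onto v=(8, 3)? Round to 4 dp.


u.v = -30, |v| = sqrt(73) = 8.544
Scalar projection = u.v / |v| = -30 / sqrt(73) = -3.5112

-3.5112


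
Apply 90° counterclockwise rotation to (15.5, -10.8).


90° CCW: (x,y) -> (-y, x)
(15.5,-10.8) -> (10.8, 15.5)

(10.8, 15.5)


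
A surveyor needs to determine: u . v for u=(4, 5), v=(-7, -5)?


u . v = u_x*v_x + u_y*v_y = 4*(-7) + 5*(-5)
= (-28) + (-25) = -53

-53
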